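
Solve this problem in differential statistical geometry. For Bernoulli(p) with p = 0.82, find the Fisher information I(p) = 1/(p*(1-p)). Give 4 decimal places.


For Bernoulli(p), Fisher information is I(p) = 1/(p*(1-p)).
p = 0.82, 1-p = 0.18.
p*(1-p) = 0.1476.
I(p) = 1/0.1476 = 6.7751

6.7751


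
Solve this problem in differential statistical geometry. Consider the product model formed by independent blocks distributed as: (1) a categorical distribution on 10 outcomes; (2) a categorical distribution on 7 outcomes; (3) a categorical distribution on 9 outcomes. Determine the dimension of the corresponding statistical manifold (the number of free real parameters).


The dimension of a statistical manifold equals the number of free
(independent) real parameters of the model. For a product of independent
blocks the parameter counts add.
- categorical on 10 outcomes (probabilities sum to 1): 10-1 = 9.
- categorical on 7 outcomes (probabilities sum to 1): 7-1 = 6.
- categorical on 9 outcomes (probabilities sum to 1): 9-1 = 8.
Total = 9 + 6 + 8 = 23.
Dimension = 23

23


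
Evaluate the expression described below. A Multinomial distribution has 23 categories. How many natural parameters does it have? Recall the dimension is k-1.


Exponential family dimension calculation:
For Multinomial with k=23 categories, dim = k-1 = 22.

22


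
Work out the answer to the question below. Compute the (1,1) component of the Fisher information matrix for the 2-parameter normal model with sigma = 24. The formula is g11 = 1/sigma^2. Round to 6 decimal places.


For the 2-parameter normal family, the Fisher metric has:
  g11 = 1/sigma^2, g22 = 2/sigma^2.
sigma = 24, sigma^2 = 576.
g11 = 0.001736

0.001736


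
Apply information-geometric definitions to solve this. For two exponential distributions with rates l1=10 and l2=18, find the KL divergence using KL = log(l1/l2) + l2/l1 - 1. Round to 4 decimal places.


KL divergence for exponential family:
KL = log(l1/l2) + l2/l1 - 1.
log(10/18) = -0.587787.
18/10 = 1.8.
KL = -0.587787 + 1.8 - 1 = 0.2122

0.2122


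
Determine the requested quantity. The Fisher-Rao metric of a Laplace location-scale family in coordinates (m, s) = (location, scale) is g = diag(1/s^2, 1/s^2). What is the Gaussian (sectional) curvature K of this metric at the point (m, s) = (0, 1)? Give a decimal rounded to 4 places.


The metric has the form g = (A dm^2 + B ds^2)/s^2 with A = 1, B = 1.
Substitute u = sqrt(A/B)*m: g = B*(du^2 + ds^2)/s^2, i.e. B times the
Poincare upper half-plane metric, which has constant Gaussian curvature -1.
Scaling a 2D metric by a constant c divides the Gaussian curvature by c,
so K = -1/B = -1/(1) = -1.0000 everywhere (the point (m, s) = (0, 1) is irrelevant:
the curvature is constant).
The requested Gaussian curvature is K = -1.0000.

-1.0000


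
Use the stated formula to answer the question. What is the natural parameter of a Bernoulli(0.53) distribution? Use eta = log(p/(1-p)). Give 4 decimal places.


Natural parameter for Bernoulli: eta = log(p/(1-p)).
p = 0.53, 1-p = 0.47.
p/(1-p) = 1.12766.
eta = log(1.12766) = 0.1201

0.1201


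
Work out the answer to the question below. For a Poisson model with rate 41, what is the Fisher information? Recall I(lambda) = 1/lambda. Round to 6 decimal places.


Fisher information for Poisson: I(lambda) = 1/lambda.
lambda = 41.
I(lambda) = 1/41 = 0.024390

0.024390


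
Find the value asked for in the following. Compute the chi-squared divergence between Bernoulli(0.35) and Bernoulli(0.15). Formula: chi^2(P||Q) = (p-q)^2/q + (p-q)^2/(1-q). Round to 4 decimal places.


Chi-squared divergence between Bernoulli distributions:
chi^2 = (p-q)^2/q + (p-q)^2/(1-q).
p = 0.35, q = 0.15, p-q = 0.2.
(p-q)^2 = 0.04.
term1 = 0.04/0.15 = 0.266667.
term2 = 0.04/0.85 = 0.047059.
chi^2 = 0.266667 + 0.047059 = 0.3137

0.3137


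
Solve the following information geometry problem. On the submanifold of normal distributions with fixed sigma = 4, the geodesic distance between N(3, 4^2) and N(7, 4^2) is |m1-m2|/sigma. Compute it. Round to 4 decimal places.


On the fixed-variance normal subfamily, geodesic distance = |m1-m2|/sigma.
|3 - 7| = 4.
sigma = 4.
d = 4/4 = 1.0000

1.0000


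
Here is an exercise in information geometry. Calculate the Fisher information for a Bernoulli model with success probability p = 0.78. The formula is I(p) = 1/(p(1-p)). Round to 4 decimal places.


For Bernoulli(p), Fisher information is I(p) = 1/(p*(1-p)).
p = 0.78, 1-p = 0.22.
p*(1-p) = 0.1716.
I(p) = 1/0.1716 = 5.8275

5.8275


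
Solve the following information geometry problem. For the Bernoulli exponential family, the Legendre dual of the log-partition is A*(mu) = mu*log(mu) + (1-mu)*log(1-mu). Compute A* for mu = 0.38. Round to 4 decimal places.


Legendre transform for Bernoulli:
A*(mu) = mu*log(mu) + (1-mu)*log(1-mu).
mu = 0.38, 1-mu = 0.62.
mu*log(mu) = 0.38*log(0.38) = -0.367682.
(1-mu)*log(1-mu) = 0.62*log(0.62) = -0.296382.
A* = -0.367682 + -0.296382 = -0.6641

-0.6641


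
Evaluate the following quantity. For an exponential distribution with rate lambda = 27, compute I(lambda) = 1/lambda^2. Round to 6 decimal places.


Fisher information for exponential: I(lambda) = 1/lambda^2.
lambda = 27, lambda^2 = 729.
I = 1/729 = 0.001372

0.001372


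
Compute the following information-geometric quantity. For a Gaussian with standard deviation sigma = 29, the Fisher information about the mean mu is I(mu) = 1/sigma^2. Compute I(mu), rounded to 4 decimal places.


The Fisher information for the mean of a normal distribution is I(mu) = 1/sigma^2.
sigma = 29, so sigma^2 = 841.
I(mu) = 1/841 = 0.0012

0.0012


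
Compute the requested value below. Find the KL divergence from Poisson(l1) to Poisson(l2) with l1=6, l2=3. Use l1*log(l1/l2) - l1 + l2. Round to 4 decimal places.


KL divergence for Poisson:
KL = l1*log(l1/l2) - l1 + l2.
l1 = 6, l2 = 3.
log(6/3) = 0.693147.
l1*log(l1/l2) = 6 * 0.693147 = 4.158883.
KL = 4.158883 - 6 + 3 = 1.1589

1.1589


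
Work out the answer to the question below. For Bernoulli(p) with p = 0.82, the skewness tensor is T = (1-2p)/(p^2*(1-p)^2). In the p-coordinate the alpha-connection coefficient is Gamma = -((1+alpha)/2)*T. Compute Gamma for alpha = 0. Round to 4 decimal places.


Skewness (Amari-Chentsov) tensor: T = (1-2p)/(p^2*(1-p)^2).
p = 0.82, 1-2p = -0.64, p^2 = 0.6724, (1-p)^2 = 0.0324.
T = -0.64/(0.6724 * 0.0324) = -29.376988.
In the p-coordinate, Gamma^(alpha) = Gamma^(0) - (alpha/2)*T with Gamma^(0) = (1/2)*g'(p) = -T/2,
so Gamma^(alpha) = -((1+alpha)/2)*T.
alpha = 0, -(1+alpha)/2 = -0.5.
Gamma = -0.5 * -29.376988 = 14.6885

14.6885


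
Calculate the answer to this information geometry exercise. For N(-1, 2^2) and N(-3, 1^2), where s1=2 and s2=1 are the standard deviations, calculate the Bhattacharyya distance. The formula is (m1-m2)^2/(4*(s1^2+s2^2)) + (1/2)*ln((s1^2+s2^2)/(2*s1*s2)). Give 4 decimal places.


Bhattacharyya distance between two Gaussians:
DB = (m1-m2)^2/(4*(s1^2+s2^2)) + (1/2)*ln((s1^2+s2^2)/(2*s1*s2)).
(m1-m2)^2 = (2)^2 = 4.
s1^2+s2^2 = 4 + 1 = 5.
term1 = 4/20 = 0.2.
term2 = 0.5*ln(5/4.0) = 0.111572.
DB = 0.2 + 0.111572 = 0.3116

0.3116


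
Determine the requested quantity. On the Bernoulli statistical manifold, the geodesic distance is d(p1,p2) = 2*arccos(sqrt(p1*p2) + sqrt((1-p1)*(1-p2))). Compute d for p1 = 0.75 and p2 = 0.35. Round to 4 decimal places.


Geodesic distance on Bernoulli manifold:
d(p1,p2) = 2*arccos(sqrt(p1*p2) + sqrt((1-p1)*(1-p2))).
sqrt(p1*p2) = sqrt(0.75*0.35) = 0.512348.
sqrt((1-p1)*(1-p2)) = sqrt(0.25*0.65) = 0.403113.
arg = 0.512348 + 0.403113 = 0.91546.
d = 2*arccos(0.91546) = 0.8283

0.8283


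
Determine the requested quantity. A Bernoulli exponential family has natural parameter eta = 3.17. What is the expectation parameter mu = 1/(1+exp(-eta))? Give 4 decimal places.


Dual coordinate (expectation parameter) for Bernoulli:
mu = 1/(1+exp(-eta)).
eta = 3.17.
exp(-eta) = exp(-3.17) = 0.042004.
mu = 1/(1+0.042004) = 0.9597

0.9597


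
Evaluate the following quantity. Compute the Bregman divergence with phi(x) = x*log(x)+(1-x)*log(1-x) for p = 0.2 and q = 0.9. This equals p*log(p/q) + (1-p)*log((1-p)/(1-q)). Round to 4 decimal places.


Bregman divergence with negative entropy generator:
D = p*log(p/q) + (1-p)*log((1-p)/(1-q)).
p = 0.2, q = 0.9.
p*log(p/q) = 0.2*log(0.2/0.9) = -0.300815.
(1-p)*log((1-p)/(1-q)) = 0.8*log(0.8/0.1) = 1.663553.
D = -0.300815 + 1.663553 = 1.3627

1.3627


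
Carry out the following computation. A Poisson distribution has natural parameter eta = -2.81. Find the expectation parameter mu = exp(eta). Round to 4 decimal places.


Expectation parameter for Poisson exponential family:
mu = exp(eta).
eta = -2.81.
mu = exp(-2.81) = 0.0602

0.0602


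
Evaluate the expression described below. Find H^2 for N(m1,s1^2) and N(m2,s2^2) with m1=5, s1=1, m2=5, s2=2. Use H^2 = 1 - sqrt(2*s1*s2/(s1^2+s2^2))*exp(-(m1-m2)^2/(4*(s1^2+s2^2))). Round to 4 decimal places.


Squared Hellinger distance for Gaussians:
H^2 = 1 - sqrt(2*s1*s2/(s1^2+s2^2)) * exp(-(m1-m2)^2/(4*(s1^2+s2^2))).
s1^2 = 1, s2^2 = 4, s1^2+s2^2 = 5.
sqrt(2*1*2/(5)) = 0.894427.
(m1-m2)^2 = (0)^2 = 0.
exp(-0/(4*5)) = exp(0.0) = 1.0.
H^2 = 1 - 0.894427*1.0 = 0.1056

0.1056


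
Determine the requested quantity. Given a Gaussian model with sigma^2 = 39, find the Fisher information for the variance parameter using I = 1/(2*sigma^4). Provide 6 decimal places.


Fisher information for variance: I(sigma^2) = 1/(2*sigma^4).
sigma^2 = 39, so sigma^4 = 1521.
I = 1/(2*1521) = 1/3042 = 0.000329

0.000329


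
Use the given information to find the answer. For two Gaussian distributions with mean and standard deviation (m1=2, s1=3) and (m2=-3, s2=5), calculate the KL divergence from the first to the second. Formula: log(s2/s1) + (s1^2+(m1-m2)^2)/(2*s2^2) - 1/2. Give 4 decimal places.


KL divergence between normal distributions:
KL = log(s2/s1) + (s1^2 + (m1-m2)^2)/(2*s2^2) - 1/2.
log(5/3) = 0.510826.
(3^2 + (2--3)^2)/(2*5^2) = (9 + 25)/50 = 0.68.
KL = 0.510826 + 0.68 - 0.5 = 0.6908

0.6908


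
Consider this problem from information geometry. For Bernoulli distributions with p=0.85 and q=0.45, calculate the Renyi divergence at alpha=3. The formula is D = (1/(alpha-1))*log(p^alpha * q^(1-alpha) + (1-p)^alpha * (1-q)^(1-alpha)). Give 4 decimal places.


Renyi divergence of order alpha between Bernoulli distributions:
D = (1/(alpha-1))*log(p^alpha * q^(1-alpha) + (1-p)^alpha * (1-q)^(1-alpha)).
alpha = 3, p = 0.85, q = 0.45.
p^alpha * q^(1-alpha) = 0.85^3 * 0.45^-2 = 3.032716.
(1-p)^alpha * (1-q)^(1-alpha) = 0.15^3 * 0.55^-2 = 0.011157.
sum = 3.032716 + 0.011157 = 3.043873.
D = (1/2)*log(3.043873) = 0.5566

0.5566


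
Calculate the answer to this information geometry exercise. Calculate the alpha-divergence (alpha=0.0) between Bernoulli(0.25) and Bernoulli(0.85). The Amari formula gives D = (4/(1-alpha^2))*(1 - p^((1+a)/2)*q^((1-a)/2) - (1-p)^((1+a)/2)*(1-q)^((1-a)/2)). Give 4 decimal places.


Amari alpha-divergence:
D = (4/(1-alpha^2))*(1 - p^((1+a)/2)*q^((1-a)/2) - (1-p)^((1+a)/2)*(1-q)^((1-a)/2)).
alpha = 0.0, p = 0.25, q = 0.85.
e1 = (1+alpha)/2 = 0.5, e2 = (1-alpha)/2 = 0.5.
t1 = p^e1 * q^e2 = 0.25^0.5 * 0.85^0.5 = 0.460977.
t2 = (1-p)^e1 * (1-q)^e2 = 0.75^0.5 * 0.15^0.5 = 0.33541.
4/(1-alpha^2) = 4.0.
D = 4.0*(1 - 0.460977 - 0.33541) = 0.8145

0.8145


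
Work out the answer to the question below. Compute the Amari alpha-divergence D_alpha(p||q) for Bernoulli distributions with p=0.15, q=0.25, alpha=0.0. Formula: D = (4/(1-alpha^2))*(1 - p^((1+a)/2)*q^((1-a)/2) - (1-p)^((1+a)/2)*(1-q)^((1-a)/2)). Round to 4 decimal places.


Amari alpha-divergence:
D = (4/(1-alpha^2))*(1 - p^((1+a)/2)*q^((1-a)/2) - (1-p)^((1+a)/2)*(1-q)^((1-a)/2)).
alpha = 0.0, p = 0.15, q = 0.25.
e1 = (1+alpha)/2 = 0.5, e2 = (1-alpha)/2 = 0.5.
t1 = p^e1 * q^e2 = 0.15^0.5 * 0.25^0.5 = 0.193649.
t2 = (1-p)^e1 * (1-q)^e2 = 0.85^0.5 * 0.75^0.5 = 0.798436.
4/(1-alpha^2) = 4.0.
D = 4.0*(1 - 0.193649 - 0.798436) = 0.0317

0.0317


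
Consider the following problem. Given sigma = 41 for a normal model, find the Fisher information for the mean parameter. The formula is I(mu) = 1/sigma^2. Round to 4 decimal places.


The Fisher information for the mean of a normal distribution is I(mu) = 1/sigma^2.
sigma = 41, so sigma^2 = 1681.
I(mu) = 1/1681 = 0.0006

0.0006


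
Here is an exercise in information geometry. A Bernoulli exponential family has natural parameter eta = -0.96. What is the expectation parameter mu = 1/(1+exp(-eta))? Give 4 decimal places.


Dual coordinate (expectation parameter) for Bernoulli:
mu = 1/(1+exp(-eta)).
eta = -0.96.
exp(-eta) = exp(0.96) = 2.611696.
mu = 1/(1+2.611696) = 0.2769

0.2769


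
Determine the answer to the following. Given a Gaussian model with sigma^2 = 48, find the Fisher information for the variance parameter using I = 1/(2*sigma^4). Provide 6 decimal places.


Fisher information for variance: I(sigma^2) = 1/(2*sigma^4).
sigma^2 = 48, so sigma^4 = 2304.
I = 1/(2*2304) = 1/4608 = 0.000217

0.000217


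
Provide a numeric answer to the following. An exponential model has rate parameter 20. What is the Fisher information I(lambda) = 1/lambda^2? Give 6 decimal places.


Fisher information for exponential: I(lambda) = 1/lambda^2.
lambda = 20, lambda^2 = 400.
I = 1/400 = 0.002500

0.002500


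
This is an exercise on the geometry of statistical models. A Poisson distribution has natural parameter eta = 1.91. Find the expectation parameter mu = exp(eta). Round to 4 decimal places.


Expectation parameter for Poisson exponential family:
mu = exp(eta).
eta = 1.91.
mu = exp(1.91) = 6.7531

6.7531


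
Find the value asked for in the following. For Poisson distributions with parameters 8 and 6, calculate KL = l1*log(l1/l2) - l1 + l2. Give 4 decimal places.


KL divergence for Poisson:
KL = l1*log(l1/l2) - l1 + l2.
l1 = 8, l2 = 6.
log(8/6) = 0.287682.
l1*log(l1/l2) = 8 * 0.287682 = 2.301457.
KL = 2.301457 - 8 + 6 = 0.3015

0.3015


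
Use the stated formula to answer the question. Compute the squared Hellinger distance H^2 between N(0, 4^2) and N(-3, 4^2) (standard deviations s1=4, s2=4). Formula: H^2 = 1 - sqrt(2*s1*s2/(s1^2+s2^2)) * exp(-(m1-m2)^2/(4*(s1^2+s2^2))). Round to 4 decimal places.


Squared Hellinger distance for Gaussians:
H^2 = 1 - sqrt(2*s1*s2/(s1^2+s2^2)) * exp(-(m1-m2)^2/(4*(s1^2+s2^2))).
s1^2 = 16, s2^2 = 16, s1^2+s2^2 = 32.
sqrt(2*4*4/(32)) = 1.0.
(m1-m2)^2 = (3)^2 = 9.
exp(-9/(4*32)) = exp(-0.070312) = 0.932102.
H^2 = 1 - 1.0*0.932102 = 0.0679

0.0679


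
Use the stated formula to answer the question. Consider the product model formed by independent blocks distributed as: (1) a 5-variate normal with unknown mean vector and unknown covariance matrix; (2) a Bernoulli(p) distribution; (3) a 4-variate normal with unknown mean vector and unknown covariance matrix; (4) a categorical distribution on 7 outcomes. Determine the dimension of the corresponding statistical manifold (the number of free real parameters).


The dimension of a statistical manifold equals the number of free
(independent) real parameters of the model. For a product of independent
blocks the parameter counts add.
- 5-variate normal: 5 (mean) + 5*6/2 = 15 (symmetric covariance) = 20.
- Bernoulli (p): 1.
- 4-variate normal: 4 (mean) + 4*5/2 = 10 (symmetric covariance) = 14.
- categorical on 7 outcomes (probabilities sum to 1): 7-1 = 6.
Total = 20 + 1 + 14 + 6 = 41.
Dimension = 41

41


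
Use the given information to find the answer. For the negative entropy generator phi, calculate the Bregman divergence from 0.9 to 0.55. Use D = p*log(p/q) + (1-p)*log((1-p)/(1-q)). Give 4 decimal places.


Bregman divergence with negative entropy generator:
D = p*log(p/q) + (1-p)*log((1-p)/(1-q)).
p = 0.9, q = 0.55.
p*log(p/q) = 0.9*log(0.9/0.55) = 0.443229.
(1-p)*log((1-p)/(1-q)) = 0.1*log(0.1/0.45) = -0.150408.
D = 0.443229 + -0.150408 = 0.2928

0.2928


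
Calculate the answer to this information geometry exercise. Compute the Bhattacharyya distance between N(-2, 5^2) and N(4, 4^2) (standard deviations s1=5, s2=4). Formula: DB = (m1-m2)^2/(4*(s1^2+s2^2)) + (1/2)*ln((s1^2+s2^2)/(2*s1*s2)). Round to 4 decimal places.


Bhattacharyya distance between two Gaussians:
DB = (m1-m2)^2/(4*(s1^2+s2^2)) + (1/2)*ln((s1^2+s2^2)/(2*s1*s2)).
(m1-m2)^2 = (-6)^2 = 36.
s1^2+s2^2 = 25 + 16 = 41.
term1 = 36/164 = 0.219512.
term2 = 0.5*ln(41/40.0) = 0.012346.
DB = 0.219512 + 0.012346 = 0.2319

0.2319


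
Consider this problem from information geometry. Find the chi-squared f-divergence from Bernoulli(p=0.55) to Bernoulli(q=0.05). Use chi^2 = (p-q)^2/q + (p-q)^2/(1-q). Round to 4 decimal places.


Chi-squared divergence between Bernoulli distributions:
chi^2 = (p-q)^2/q + (p-q)^2/(1-q).
p = 0.55, q = 0.05, p-q = 0.5.
(p-q)^2 = 0.25.
term1 = 0.25/0.05 = 5.0.
term2 = 0.25/0.95 = 0.263158.
chi^2 = 5.0 + 0.263158 = 5.2632

5.2632


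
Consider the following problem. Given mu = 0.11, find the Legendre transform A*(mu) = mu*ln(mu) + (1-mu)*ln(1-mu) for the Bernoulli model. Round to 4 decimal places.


Legendre transform for Bernoulli:
A*(mu) = mu*log(mu) + (1-mu)*log(1-mu).
mu = 0.11, 1-mu = 0.89.
mu*log(mu) = 0.11*log(0.11) = -0.2428.
(1-mu)*log(1-mu) = 0.89*log(0.89) = -0.103715.
A* = -0.2428 + -0.103715 = -0.3465

-0.3465


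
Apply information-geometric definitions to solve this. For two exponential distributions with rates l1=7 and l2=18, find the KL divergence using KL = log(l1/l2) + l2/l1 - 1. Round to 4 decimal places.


KL divergence for exponential family:
KL = log(l1/l2) + l2/l1 - 1.
log(7/18) = -0.944462.
18/7 = 2.571429.
KL = -0.944462 + 2.571429 - 1 = 0.6270

0.6270


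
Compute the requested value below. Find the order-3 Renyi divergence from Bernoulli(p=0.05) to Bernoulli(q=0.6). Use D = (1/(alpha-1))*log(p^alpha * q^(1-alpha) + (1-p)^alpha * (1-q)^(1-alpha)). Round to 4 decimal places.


Renyi divergence of order alpha between Bernoulli distributions:
D = (1/(alpha-1))*log(p^alpha * q^(1-alpha) + (1-p)^alpha * (1-q)^(1-alpha)).
alpha = 3, p = 0.05, q = 0.6.
p^alpha * q^(1-alpha) = 0.05^3 * 0.6^-2 = 0.000347.
(1-p)^alpha * (1-q)^(1-alpha) = 0.95^3 * 0.4^-2 = 5.358594.
sum = 0.000347 + 5.358594 = 5.358941.
D = (1/2)*log(5.358941) = 0.8394

0.8394


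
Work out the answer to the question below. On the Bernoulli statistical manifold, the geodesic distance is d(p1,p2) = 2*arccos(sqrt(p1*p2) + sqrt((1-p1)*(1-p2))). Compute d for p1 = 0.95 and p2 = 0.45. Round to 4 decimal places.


Geodesic distance on Bernoulli manifold:
d(p1,p2) = 2*arccos(sqrt(p1*p2) + sqrt((1-p1)*(1-p2))).
sqrt(p1*p2) = sqrt(0.95*0.45) = 0.653835.
sqrt((1-p1)*(1-p2)) = sqrt(0.05*0.55) = 0.165831.
arg = 0.653835 + 0.165831 = 0.819666.
d = 2*arccos(0.819666) = 1.2199

1.2199


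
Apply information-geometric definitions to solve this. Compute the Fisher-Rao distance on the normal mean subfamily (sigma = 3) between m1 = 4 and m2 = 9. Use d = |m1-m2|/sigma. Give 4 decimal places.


On the fixed-variance normal subfamily, geodesic distance = |m1-m2|/sigma.
|4 - 9| = 5.
sigma = 3.
d = 5/3 = 1.6667

1.6667


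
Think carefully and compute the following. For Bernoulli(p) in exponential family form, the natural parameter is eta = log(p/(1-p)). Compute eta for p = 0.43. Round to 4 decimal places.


Natural parameter for Bernoulli: eta = log(p/(1-p)).
p = 0.43, 1-p = 0.57.
p/(1-p) = 0.754386.
eta = log(0.754386) = -0.2819

-0.2819


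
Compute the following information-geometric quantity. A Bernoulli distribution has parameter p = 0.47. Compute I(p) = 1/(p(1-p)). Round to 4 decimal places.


For Bernoulli(p), Fisher information is I(p) = 1/(p*(1-p)).
p = 0.47, 1-p = 0.53.
p*(1-p) = 0.2491.
I(p) = 1/0.2491 = 4.0145

4.0145


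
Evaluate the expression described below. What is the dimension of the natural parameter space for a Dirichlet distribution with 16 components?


Exponential family dimension calculation:
Dirichlet with 16 components has 16 natural parameters.

16


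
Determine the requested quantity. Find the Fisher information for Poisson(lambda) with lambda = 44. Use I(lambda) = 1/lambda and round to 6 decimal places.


Fisher information for Poisson: I(lambda) = 1/lambda.
lambda = 44.
I(lambda) = 1/44 = 0.022727

0.022727


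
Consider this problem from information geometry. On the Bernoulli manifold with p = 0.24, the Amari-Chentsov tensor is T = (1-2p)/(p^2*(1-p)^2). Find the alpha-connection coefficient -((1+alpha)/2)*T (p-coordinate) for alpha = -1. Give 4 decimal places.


Skewness (Amari-Chentsov) tensor: T = (1-2p)/(p^2*(1-p)^2).
p = 0.24, 1-2p = 0.52, p^2 = 0.0576, (1-p)^2 = 0.5776.
T = 0.52/(0.0576 * 0.5776) = 15.629809.
In the p-coordinate, Gamma^(alpha) = Gamma^(0) - (alpha/2)*T with Gamma^(0) = (1/2)*g'(p) = -T/2,
so Gamma^(alpha) = -((1+alpha)/2)*T.
alpha = -1, -(1+alpha)/2 = 0.0.
Gamma = 0.0 * 15.629809 = 0.0000

0.0000


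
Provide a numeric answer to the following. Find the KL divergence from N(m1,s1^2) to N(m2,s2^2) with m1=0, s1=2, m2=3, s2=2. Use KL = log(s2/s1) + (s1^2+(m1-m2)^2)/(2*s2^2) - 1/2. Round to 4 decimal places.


KL divergence between normal distributions:
KL = log(s2/s1) + (s1^2 + (m1-m2)^2)/(2*s2^2) - 1/2.
log(2/2) = 0.0.
(2^2 + (0-3)^2)/(2*2^2) = (4 + 9)/8 = 1.625.
KL = 0.0 + 1.625 - 0.5 = 1.1250

1.1250


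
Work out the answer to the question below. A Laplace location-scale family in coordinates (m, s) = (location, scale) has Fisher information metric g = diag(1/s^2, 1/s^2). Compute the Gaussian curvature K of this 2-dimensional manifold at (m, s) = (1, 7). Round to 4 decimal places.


The metric has the form g = (A dm^2 + B ds^2)/s^2 with A = 1, B = 1.
Substitute u = sqrt(A/B)*m: g = B*(du^2 + ds^2)/s^2, i.e. B times the
Poincare upper half-plane metric, which has constant Gaussian curvature -1.
Scaling a 2D metric by a constant c divides the Gaussian curvature by c,
so K = -1/B = -1/(1) = -1.0000 everywhere (the point (m, s) = (1, 7) is irrelevant:
the curvature is constant).
The requested Gaussian curvature is K = -1.0000.

-1.0000


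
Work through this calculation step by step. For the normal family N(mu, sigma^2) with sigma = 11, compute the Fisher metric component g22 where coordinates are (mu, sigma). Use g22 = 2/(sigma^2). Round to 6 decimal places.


For the 2-parameter normal family, the Fisher metric has:
  g11 = 1/sigma^2, g22 = 2/sigma^2.
sigma = 11, sigma^2 = 121.
g22 = 0.016529

0.016529


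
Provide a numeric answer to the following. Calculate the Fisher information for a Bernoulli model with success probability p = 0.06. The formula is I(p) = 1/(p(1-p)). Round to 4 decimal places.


For Bernoulli(p), Fisher information is I(p) = 1/(p*(1-p)).
p = 0.06, 1-p = 0.94.
p*(1-p) = 0.0564.
I(p) = 1/0.0564 = 17.7305

17.7305


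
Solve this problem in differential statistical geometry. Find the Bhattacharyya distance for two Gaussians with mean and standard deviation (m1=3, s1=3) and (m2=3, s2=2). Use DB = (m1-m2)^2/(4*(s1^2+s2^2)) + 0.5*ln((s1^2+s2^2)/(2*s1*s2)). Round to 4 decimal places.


Bhattacharyya distance between two Gaussians:
DB = (m1-m2)^2/(4*(s1^2+s2^2)) + (1/2)*ln((s1^2+s2^2)/(2*s1*s2)).
(m1-m2)^2 = (0)^2 = 0.
s1^2+s2^2 = 9 + 4 = 13.
term1 = 0/52 = 0.0.
term2 = 0.5*ln(13/12.0) = 0.040021.
DB = 0.0 + 0.040021 = 0.0400

0.0400


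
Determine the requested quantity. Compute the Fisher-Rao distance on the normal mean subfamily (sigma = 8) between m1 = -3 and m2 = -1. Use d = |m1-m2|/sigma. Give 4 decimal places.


On the fixed-variance normal subfamily, geodesic distance = |m1-m2|/sigma.
|-3 - -1| = 2.
sigma = 8.
d = 2/8 = 0.2500

0.2500


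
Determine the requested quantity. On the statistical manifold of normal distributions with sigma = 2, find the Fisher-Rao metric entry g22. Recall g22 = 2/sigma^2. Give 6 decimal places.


For the 2-parameter normal family, the Fisher metric has:
  g11 = 1/sigma^2, g22 = 2/sigma^2.
sigma = 2, sigma^2 = 4.
g22 = 0.500000

0.500000


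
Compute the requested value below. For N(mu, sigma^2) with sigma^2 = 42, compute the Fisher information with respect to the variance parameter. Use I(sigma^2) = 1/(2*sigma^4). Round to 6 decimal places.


Fisher information for variance: I(sigma^2) = 1/(2*sigma^4).
sigma^2 = 42, so sigma^4 = 1764.
I = 1/(2*1764) = 1/3528 = 0.000283

0.000283


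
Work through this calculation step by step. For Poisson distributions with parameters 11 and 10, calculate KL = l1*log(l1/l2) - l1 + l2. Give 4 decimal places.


KL divergence for Poisson:
KL = l1*log(l1/l2) - l1 + l2.
l1 = 11, l2 = 10.
log(11/10) = 0.09531.
l1*log(l1/l2) = 11 * 0.09531 = 1.048412.
KL = 1.048412 - 11 + 10 = 0.0484

0.0484


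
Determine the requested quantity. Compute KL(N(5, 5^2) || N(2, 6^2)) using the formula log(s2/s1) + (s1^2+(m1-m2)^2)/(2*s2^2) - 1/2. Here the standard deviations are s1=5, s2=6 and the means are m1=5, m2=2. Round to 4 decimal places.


KL divergence between normal distributions:
KL = log(s2/s1) + (s1^2 + (m1-m2)^2)/(2*s2^2) - 1/2.
log(6/5) = 0.182322.
(5^2 + (5-2)^2)/(2*6^2) = (25 + 9)/72 = 0.472222.
KL = 0.182322 + 0.472222 - 0.5 = 0.1545

0.1545


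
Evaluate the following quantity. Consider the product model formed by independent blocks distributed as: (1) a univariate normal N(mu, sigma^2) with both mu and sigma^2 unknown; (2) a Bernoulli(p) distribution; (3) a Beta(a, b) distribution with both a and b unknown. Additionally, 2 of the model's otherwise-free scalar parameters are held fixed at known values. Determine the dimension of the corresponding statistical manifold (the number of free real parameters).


The dimension of a statistical manifold equals the number of free
(independent) real parameters of the model. For a product of independent
blocks the parameter counts add.
- normal (mu, sigma^2): 2.
- Bernoulli (p): 1.
- Beta (a, b): 2.
Total = 2 + 1 + 2 = 5.
2 parameter(s) fixed at known values: 5 - 2 = 3.
Dimension = 3

3


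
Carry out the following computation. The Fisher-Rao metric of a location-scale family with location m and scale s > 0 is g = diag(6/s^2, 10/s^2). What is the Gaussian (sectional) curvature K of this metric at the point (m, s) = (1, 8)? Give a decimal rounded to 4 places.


The metric has the form g = (A dm^2 + B ds^2)/s^2 with A = 6, B = 10.
Substitute u = sqrt(A/B)*m: g = B*(du^2 + ds^2)/s^2, i.e. B times the
Poincare upper half-plane metric, which has constant Gaussian curvature -1.
Scaling a 2D metric by a constant c divides the Gaussian curvature by c,
so K = -1/B = -1/(10) = -0.1000 everywhere (the point (m, s) = (1, 8) is irrelevant:
the curvature is constant).
The requested Gaussian curvature is K = -0.1000.

-0.1000


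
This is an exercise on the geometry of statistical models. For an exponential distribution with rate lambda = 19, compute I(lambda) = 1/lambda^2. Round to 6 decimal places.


Fisher information for exponential: I(lambda) = 1/lambda^2.
lambda = 19, lambda^2 = 361.
I = 1/361 = 0.002770

0.002770


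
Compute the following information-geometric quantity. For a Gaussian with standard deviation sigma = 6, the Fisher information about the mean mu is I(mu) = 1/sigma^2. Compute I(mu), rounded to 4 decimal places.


The Fisher information for the mean of a normal distribution is I(mu) = 1/sigma^2.
sigma = 6, so sigma^2 = 36.
I(mu) = 1/36 = 0.0278

0.0278


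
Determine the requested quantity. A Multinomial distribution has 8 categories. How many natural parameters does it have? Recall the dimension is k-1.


Exponential family dimension calculation:
For Multinomial with k=8 categories, dim = k-1 = 7.

7


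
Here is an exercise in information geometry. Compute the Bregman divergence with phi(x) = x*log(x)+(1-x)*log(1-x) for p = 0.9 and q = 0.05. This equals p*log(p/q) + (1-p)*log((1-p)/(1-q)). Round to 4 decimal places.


Bregman divergence with negative entropy generator:
D = p*log(p/q) + (1-p)*log((1-p)/(1-q)).
p = 0.9, q = 0.05.
p*log(p/q) = 0.9*log(0.9/0.05) = 2.601335.
(1-p)*log((1-p)/(1-q)) = 0.1*log(0.1/0.95) = -0.225129.
D = 2.601335 + -0.225129 = 2.3762

2.3762


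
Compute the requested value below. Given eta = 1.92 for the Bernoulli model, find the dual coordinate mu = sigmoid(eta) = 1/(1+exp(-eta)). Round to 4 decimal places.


Dual coordinate (expectation parameter) for Bernoulli:
mu = 1/(1+exp(-eta)).
eta = 1.92.
exp(-eta) = exp(-1.92) = 0.146607.
mu = 1/(1+0.146607) = 0.8721

0.8721


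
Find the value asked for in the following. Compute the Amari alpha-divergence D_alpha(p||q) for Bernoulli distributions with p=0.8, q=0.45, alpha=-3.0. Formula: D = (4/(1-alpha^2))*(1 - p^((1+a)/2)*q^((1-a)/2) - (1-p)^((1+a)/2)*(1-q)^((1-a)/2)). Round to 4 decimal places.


Amari alpha-divergence:
D = (4/(1-alpha^2))*(1 - p^((1+a)/2)*q^((1-a)/2) - (1-p)^((1+a)/2)*(1-q)^((1-a)/2)).
alpha = -3.0, p = 0.8, q = 0.45.
e1 = (1+alpha)/2 = -1.0, e2 = (1-alpha)/2 = 2.0.
t1 = p^e1 * q^e2 = 0.8^-1.0 * 0.45^2.0 = 0.253125.
t2 = (1-p)^e1 * (1-q)^e2 = 0.2^-1.0 * 0.55^2.0 = 1.5125.
4/(1-alpha^2) = -0.5.
D = -0.5*(1 - 0.253125 - 1.5125) = 0.3828

0.3828


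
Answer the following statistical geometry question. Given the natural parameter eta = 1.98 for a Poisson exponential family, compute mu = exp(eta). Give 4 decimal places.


Expectation parameter for Poisson exponential family:
mu = exp(eta).
eta = 1.98.
mu = exp(1.98) = 7.2427

7.2427


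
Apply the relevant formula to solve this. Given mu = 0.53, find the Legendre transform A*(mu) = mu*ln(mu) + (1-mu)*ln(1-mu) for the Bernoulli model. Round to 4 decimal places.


Legendre transform for Bernoulli:
A*(mu) = mu*log(mu) + (1-mu)*log(1-mu).
mu = 0.53, 1-mu = 0.47.
mu*log(mu) = 0.53*log(0.53) = -0.336485.
(1-mu)*log(1-mu) = 0.47*log(0.47) = -0.354861.
A* = -0.336485 + -0.354861 = -0.6913

-0.6913


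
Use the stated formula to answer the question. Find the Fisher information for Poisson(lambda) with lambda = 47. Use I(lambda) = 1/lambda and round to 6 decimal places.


Fisher information for Poisson: I(lambda) = 1/lambda.
lambda = 47.
I(lambda) = 1/47 = 0.021277

0.021277


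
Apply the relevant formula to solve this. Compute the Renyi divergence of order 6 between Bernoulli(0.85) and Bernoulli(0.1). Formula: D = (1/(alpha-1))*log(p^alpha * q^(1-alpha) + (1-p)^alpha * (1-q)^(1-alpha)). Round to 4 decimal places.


Renyi divergence of order alpha between Bernoulli distributions:
D = (1/(alpha-1))*log(p^alpha * q^(1-alpha) + (1-p)^alpha * (1-q)^(1-alpha)).
alpha = 6, p = 0.85, q = 0.1.
p^alpha * q^(1-alpha) = 0.85^6 * 0.1^-5 = 37714.951562.
(1-p)^alpha * (1-q)^(1-alpha) = 0.15^6 * 0.9^-5 = 1.9e-05.
sum = 37714.951562 + 1.9e-05 = 37714.951582.
D = (1/5)*log(37714.951582) = 2.1076

2.1076


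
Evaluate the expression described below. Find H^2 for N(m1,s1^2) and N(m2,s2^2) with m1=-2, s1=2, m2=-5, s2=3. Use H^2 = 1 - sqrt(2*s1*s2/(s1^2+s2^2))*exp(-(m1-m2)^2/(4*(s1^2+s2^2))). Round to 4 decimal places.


Squared Hellinger distance for Gaussians:
H^2 = 1 - sqrt(2*s1*s2/(s1^2+s2^2)) * exp(-(m1-m2)^2/(4*(s1^2+s2^2))).
s1^2 = 4, s2^2 = 9, s1^2+s2^2 = 13.
sqrt(2*2*3/(13)) = 0.960769.
(m1-m2)^2 = (3)^2 = 9.
exp(-9/(4*13)) = exp(-0.173077) = 0.841073.
H^2 = 1 - 0.960769*0.841073 = 0.1919

0.1919


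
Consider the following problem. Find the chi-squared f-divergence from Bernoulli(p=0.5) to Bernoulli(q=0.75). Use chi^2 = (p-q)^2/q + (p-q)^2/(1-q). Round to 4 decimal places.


Chi-squared divergence between Bernoulli distributions:
chi^2 = (p-q)^2/q + (p-q)^2/(1-q).
p = 0.5, q = 0.75, p-q = -0.25.
(p-q)^2 = 0.0625.
term1 = 0.0625/0.75 = 0.083333.
term2 = 0.0625/0.25 = 0.25.
chi^2 = 0.083333 + 0.25 = 0.3333

0.3333


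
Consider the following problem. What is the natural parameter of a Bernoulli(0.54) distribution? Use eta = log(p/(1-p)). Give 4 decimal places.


Natural parameter for Bernoulli: eta = log(p/(1-p)).
p = 0.54, 1-p = 0.46.
p/(1-p) = 1.173913.
eta = log(1.173913) = 0.1603

0.1603


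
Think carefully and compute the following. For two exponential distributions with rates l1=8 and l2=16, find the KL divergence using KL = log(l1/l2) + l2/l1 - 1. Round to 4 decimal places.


KL divergence for exponential family:
KL = log(l1/l2) + l2/l1 - 1.
log(8/16) = -0.693147.
16/8 = 2.0.
KL = -0.693147 + 2.0 - 1 = 0.3069

0.3069


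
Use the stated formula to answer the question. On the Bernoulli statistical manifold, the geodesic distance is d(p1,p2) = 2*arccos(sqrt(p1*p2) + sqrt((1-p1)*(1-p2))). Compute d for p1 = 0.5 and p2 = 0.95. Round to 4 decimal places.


Geodesic distance on Bernoulli manifold:
d(p1,p2) = 2*arccos(sqrt(p1*p2) + sqrt((1-p1)*(1-p2))).
sqrt(p1*p2) = sqrt(0.5*0.95) = 0.689202.
sqrt((1-p1)*(1-p2)) = sqrt(0.5*0.05) = 0.158114.
arg = 0.689202 + 0.158114 = 0.847316.
d = 2*arccos(0.847316) = 1.1198

1.1198


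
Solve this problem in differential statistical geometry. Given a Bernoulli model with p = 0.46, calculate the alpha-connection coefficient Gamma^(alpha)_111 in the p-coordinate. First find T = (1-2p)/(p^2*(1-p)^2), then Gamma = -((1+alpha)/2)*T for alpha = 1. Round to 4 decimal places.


Skewness (Amari-Chentsov) tensor: T = (1-2p)/(p^2*(1-p)^2).
p = 0.46, 1-2p = 0.08, p^2 = 0.2116, (1-p)^2 = 0.2916.
T = 0.08/(0.2116 * 0.2916) = 1.296543.
In the p-coordinate, Gamma^(alpha) = Gamma^(0) - (alpha/2)*T with Gamma^(0) = (1/2)*g'(p) = -T/2,
so Gamma^(alpha) = -((1+alpha)/2)*T.
alpha = 1, -(1+alpha)/2 = -1.0.
Gamma = -1.0 * 1.296543 = -1.2965

-1.2965


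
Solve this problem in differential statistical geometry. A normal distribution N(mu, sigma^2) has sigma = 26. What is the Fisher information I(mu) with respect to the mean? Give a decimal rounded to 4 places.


The Fisher information for the mean of a normal distribution is I(mu) = 1/sigma^2.
sigma = 26, so sigma^2 = 676.
I(mu) = 1/676 = 0.0015

0.0015


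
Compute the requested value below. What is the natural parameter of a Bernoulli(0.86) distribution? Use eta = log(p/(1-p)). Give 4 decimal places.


Natural parameter for Bernoulli: eta = log(p/(1-p)).
p = 0.86, 1-p = 0.14.
p/(1-p) = 6.142857.
eta = log(6.142857) = 1.8153

1.8153


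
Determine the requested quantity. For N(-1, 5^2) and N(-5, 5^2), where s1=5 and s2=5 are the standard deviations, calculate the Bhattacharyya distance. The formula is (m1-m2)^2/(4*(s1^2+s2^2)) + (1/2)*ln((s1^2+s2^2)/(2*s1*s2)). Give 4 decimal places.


Bhattacharyya distance between two Gaussians:
DB = (m1-m2)^2/(4*(s1^2+s2^2)) + (1/2)*ln((s1^2+s2^2)/(2*s1*s2)).
(m1-m2)^2 = (4)^2 = 16.
s1^2+s2^2 = 25 + 25 = 50.
term1 = 16/200 = 0.08.
term2 = 0.5*ln(50/50.0) = 0.0.
DB = 0.08 + 0.0 = 0.0800

0.0800


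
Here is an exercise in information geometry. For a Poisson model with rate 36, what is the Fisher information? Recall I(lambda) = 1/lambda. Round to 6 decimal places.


Fisher information for Poisson: I(lambda) = 1/lambda.
lambda = 36.
I(lambda) = 1/36 = 0.027778

0.027778


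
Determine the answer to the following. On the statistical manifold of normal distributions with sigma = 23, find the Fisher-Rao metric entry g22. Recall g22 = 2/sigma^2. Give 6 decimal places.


For the 2-parameter normal family, the Fisher metric has:
  g11 = 1/sigma^2, g22 = 2/sigma^2.
sigma = 23, sigma^2 = 529.
g22 = 0.003781

0.003781


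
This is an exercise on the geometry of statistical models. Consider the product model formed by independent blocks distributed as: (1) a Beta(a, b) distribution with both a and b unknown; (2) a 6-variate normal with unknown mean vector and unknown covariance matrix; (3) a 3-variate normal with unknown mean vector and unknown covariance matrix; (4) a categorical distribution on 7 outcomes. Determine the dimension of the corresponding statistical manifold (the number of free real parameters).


The dimension of a statistical manifold equals the number of free
(independent) real parameters of the model. For a product of independent
blocks the parameter counts add.
- Beta (a, b): 2.
- 6-variate normal: 6 (mean) + 6*7/2 = 21 (symmetric covariance) = 27.
- 3-variate normal: 3 (mean) + 3*4/2 = 6 (symmetric covariance) = 9.
- categorical on 7 outcomes (probabilities sum to 1): 7-1 = 6.
Total = 2 + 27 + 9 + 6 = 44.
Dimension = 44

44


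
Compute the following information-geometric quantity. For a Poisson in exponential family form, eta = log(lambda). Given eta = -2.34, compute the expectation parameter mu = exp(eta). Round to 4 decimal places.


Expectation parameter for Poisson exponential family:
mu = exp(eta).
eta = -2.34.
mu = exp(-2.34) = 0.0963

0.0963


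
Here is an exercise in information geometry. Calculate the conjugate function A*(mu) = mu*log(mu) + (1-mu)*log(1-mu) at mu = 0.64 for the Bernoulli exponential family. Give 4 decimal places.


Legendre transform for Bernoulli:
A*(mu) = mu*log(mu) + (1-mu)*log(1-mu).
mu = 0.64, 1-mu = 0.36.
mu*log(mu) = 0.64*log(0.64) = -0.285624.
(1-mu)*log(1-mu) = 0.36*log(0.36) = -0.367794.
A* = -0.285624 + -0.367794 = -0.6534

-0.6534


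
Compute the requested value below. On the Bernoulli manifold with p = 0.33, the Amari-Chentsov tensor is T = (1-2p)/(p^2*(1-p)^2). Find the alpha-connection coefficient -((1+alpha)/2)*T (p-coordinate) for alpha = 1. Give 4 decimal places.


Skewness (Amari-Chentsov) tensor: T = (1-2p)/(p^2*(1-p)^2).
p = 0.33, 1-2p = 0.34, p^2 = 0.1089, (1-p)^2 = 0.4489.
T = 0.34/(0.1089 * 0.4489) = 6.955069.
In the p-coordinate, Gamma^(alpha) = Gamma^(0) - (alpha/2)*T with Gamma^(0) = (1/2)*g'(p) = -T/2,
so Gamma^(alpha) = -((1+alpha)/2)*T.
alpha = 1, -(1+alpha)/2 = -1.0.
Gamma = -1.0 * 6.955069 = -6.9551

-6.9551


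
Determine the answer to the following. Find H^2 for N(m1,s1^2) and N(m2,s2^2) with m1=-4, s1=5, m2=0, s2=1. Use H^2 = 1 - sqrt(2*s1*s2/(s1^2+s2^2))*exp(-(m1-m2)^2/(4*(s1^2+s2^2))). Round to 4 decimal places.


Squared Hellinger distance for Gaussians:
H^2 = 1 - sqrt(2*s1*s2/(s1^2+s2^2)) * exp(-(m1-m2)^2/(4*(s1^2+s2^2))).
s1^2 = 25, s2^2 = 1, s1^2+s2^2 = 26.
sqrt(2*5*1/(26)) = 0.620174.
(m1-m2)^2 = (-4)^2 = 16.
exp(-16/(4*26)) = exp(-0.153846) = 0.857404.
H^2 = 1 - 0.620174*0.857404 = 0.4683

0.4683


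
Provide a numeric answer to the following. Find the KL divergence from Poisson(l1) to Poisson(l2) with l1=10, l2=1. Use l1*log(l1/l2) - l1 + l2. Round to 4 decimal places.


KL divergence for Poisson:
KL = l1*log(l1/l2) - l1 + l2.
l1 = 10, l2 = 1.
log(10/1) = 2.302585.
l1*log(l1/l2) = 10 * 2.302585 = 23.025851.
KL = 23.025851 - 10 + 1 = 14.0259

14.0259


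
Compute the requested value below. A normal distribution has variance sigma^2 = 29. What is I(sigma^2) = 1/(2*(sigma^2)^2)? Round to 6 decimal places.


Fisher information for variance: I(sigma^2) = 1/(2*sigma^4).
sigma^2 = 29, so sigma^4 = 841.
I = 1/(2*841) = 1/1682 = 0.000595

0.000595


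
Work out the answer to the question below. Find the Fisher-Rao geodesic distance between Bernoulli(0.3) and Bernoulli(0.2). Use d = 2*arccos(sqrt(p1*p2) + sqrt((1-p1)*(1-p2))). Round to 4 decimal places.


Geodesic distance on Bernoulli manifold:
d(p1,p2) = 2*arccos(sqrt(p1*p2) + sqrt((1-p1)*(1-p2))).
sqrt(p1*p2) = sqrt(0.3*0.2) = 0.244949.
sqrt((1-p1)*(1-p2)) = sqrt(0.7*0.8) = 0.748331.
arg = 0.244949 + 0.748331 = 0.99328.
d = 2*arccos(0.99328) = 0.2320

0.2320


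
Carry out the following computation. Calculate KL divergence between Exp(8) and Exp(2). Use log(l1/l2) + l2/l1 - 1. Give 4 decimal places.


KL divergence for exponential family:
KL = log(l1/l2) + l2/l1 - 1.
log(8/2) = 1.386294.
2/8 = 0.25.
KL = 1.386294 + 0.25 - 1 = 0.6363

0.6363


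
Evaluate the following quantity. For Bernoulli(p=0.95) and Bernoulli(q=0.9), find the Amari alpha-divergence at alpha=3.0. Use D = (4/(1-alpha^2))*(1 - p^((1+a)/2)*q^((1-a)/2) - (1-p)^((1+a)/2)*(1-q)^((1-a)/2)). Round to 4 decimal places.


Amari alpha-divergence:
D = (4/(1-alpha^2))*(1 - p^((1+a)/2)*q^((1-a)/2) - (1-p)^((1+a)/2)*(1-q)^((1-a)/2)).
alpha = 3.0, p = 0.95, q = 0.9.
e1 = (1+alpha)/2 = 2.0, e2 = (1-alpha)/2 = -1.0.
t1 = p^e1 * q^e2 = 0.95^2.0 * 0.9^-1.0 = 1.002778.
t2 = (1-p)^e1 * (1-q)^e2 = 0.05^2.0 * 0.1^-1.0 = 0.025.
4/(1-alpha^2) = -0.5.
D = -0.5*(1 - 1.002778 - 0.025) = 0.0139

0.0139
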